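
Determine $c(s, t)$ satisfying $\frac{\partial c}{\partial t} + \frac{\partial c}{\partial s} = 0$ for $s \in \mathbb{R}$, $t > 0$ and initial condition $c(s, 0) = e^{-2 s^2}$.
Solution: By characteristics ($ds/dt = 1$), $c(s,t) = f(s - t)$ with $f = c( \cdot , 0)$.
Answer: $c(s, t) = e^{-2 (s - t)^2}$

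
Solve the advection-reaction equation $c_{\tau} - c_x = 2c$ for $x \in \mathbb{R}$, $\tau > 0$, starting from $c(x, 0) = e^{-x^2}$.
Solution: Substitute $c = e^{2\tau}u$, i.e. $u = e^{-2\tau}c$.
By the product rule, $c_{\tau} = e^{2\tau}(u_{\tau} + 2u)$, $c_x = e^{2\tau}u_x$.
Substituting into the PDE and dividing by $e^{2\tau}$: $u_{\tau} + 2u - u_x = 2u$.
The lower-order terms cancel, leaving the standard advection equation $u_{\tau} - u_x = 0$.
Initial data for $u$: $u(x,0) = c(x,0) = e^{-x^2}$.
Solve for $u$:
  By method of characteristics (waves move left with speed 1):
  Along characteristics $x + \tau =$ const, $u$ is constant, so $u(x,\tau) = f(x + \tau)$ with $f = u( \cdot , 0)$.
Hence $u(x,\tau) = e^{-(x + \tau)^2}$.
Transform back: $c(x,\tau) = e^{2\tau}u(x,\tau)$.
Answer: $c(x, \tau) = e^{2 \tau} e^{-(\tau + x)^2}$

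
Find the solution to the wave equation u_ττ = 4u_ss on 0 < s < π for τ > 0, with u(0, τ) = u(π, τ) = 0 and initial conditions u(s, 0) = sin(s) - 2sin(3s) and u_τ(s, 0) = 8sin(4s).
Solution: Separating variables: u = Σ [A_n cos(ω_n τ) + B_n sin(ω_n τ)] sin(ns), ω_n = 2n. From ICs (B_n = velocity coefficient / ω_n): A_1=1, A_3=-2, B_4=1.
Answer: u(s, τ) = sin(s)cos(2τ) - 2sin(3s)cos(6τ) + sin(4s)sin(8τ)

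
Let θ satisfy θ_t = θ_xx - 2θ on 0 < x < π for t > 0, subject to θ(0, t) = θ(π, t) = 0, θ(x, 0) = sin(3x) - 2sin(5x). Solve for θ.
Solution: Substitute θ = exp(-2t)u, i.e. u = exp(2t)θ.
By the product rule, θ_t = exp(-2t)(u_t - 2u), θ_xx = exp(-2t)u_xx.
Substituting into the PDE and dividing by exp(-2t): u_t - 2u = u_xx - 2u.
The lower-order terms cancel, leaving the standard heat equation u_t = u_xx.
Initial data for u: u(x,0) = θ(x,0) = sin(3x) - 2sin(5x). The boundary conditions carry over: u(0,t) = u(π,t) = 0.
Solve for u:
  Using separation of variables u = X(x)G(t):
  Eigenfunctions: sin(nx), n = 1, 2, 3, ...
  General solution: u(x, t) = Σ c_n sin(nx) exp(-n² t)
  Matching u(x,0) = sin(3x) - 2sin(5x) term by term: c_3=1, c_5=-2.
Hence u(x,t) = exp(-9t)sin(3x) - 2exp(-25t)sin(5x).
Transform back: θ(x,t) = exp(-2t)u(x,t).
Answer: θ(x, t) = exp(-11t)sin(3x) - 2exp(-27t)sin(5x)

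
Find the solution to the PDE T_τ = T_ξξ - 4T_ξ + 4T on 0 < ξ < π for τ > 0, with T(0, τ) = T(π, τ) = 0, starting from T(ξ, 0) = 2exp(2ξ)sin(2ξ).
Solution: Substitute T = exp(2ξ)u.
Then T_ξ = exp(2ξ)(u_ξ + 2u), T_ξξ = exp(2ξ)(u_ξξ + 4u_ξ + 4u), T_τ = exp(2ξ)u_τ; substituting and dividing by exp(2ξ), the lower-order terms cancel: u_τ = u_ξξ (standard heat equation).
Data for u: u(ξ,0) = exp(-2ξ)T(ξ,0) = 2sin(2ξ). The boundary conditions carry over: u(0,τ) = u(π,τ) = 0.
Separating variables: u = Σ c_n exp(-n²τ) sin(nξ). From u(ξ,0) = 2sin(2ξ): c_2=2.
So u(ξ,τ) = 2exp(-4τ)sin(2ξ), and T(ξ,τ) = exp(2ξ)u(ξ,τ).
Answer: T(ξ, τ) = 2exp(2ξ)exp(-4τ)sin(2ξ)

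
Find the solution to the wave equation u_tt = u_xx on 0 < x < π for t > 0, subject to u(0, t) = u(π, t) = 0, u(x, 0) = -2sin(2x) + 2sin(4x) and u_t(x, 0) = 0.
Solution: Separating variables: u = Σ [A_n cos(ω_n t) + B_n sin(ω_n t)] sin(nx), ω_n = n. From ICs: A_2=-2, A_4=2.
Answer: u(x, t) = -2sin(2x)cos(2t) + 2sin(4x)cos(4t)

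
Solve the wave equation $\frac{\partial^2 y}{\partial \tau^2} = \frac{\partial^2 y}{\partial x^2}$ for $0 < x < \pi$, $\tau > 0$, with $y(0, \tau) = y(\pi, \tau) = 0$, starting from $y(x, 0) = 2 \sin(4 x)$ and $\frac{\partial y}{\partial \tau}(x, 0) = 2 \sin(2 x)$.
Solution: Using separation of variables $y = X(x)T(\tau)$:
Eigenfunctions: $\sin(nx)$, $n = 1, 2, 3, \ldots$
General solution: $y(x, \tau) = \sum [A_n \cos(n \tau) + B_n \sin(n \tau)] \sin(nx)$
From $y(x,0) = 2 \sin(4 x)$: $A_4=2$. From $y_{\tau}(x,0) = 2 \sin(2 x)$, using $y_{\tau}(x,0) = \sum \omega_n B_n \sin(nx)$ with $\omega_n = n$: $B_2 = 2/2 = 1$.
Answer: $y(x, \tau) = \sin(2 \tau) \sin(2 x) + 2 \sin(4 x) \cos(4 \tau)$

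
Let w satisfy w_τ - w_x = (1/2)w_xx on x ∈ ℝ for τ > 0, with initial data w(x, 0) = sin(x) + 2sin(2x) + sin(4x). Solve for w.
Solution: Change to a moving frame: let η = x + τ, σ = τ and write w(x,τ) = u(η,σ).
By the chain rule w_τ = u_σ + u_η, w_x = u_η, w_xx = u_ηη.
Then w_τ - w_x = u_σ: the advection term cancels and the PDE becomes the heat equation u_σ = (1/2)u_ηη on η ∈ ℝ.
Initial data: u(η,0) = w(η,0) = sin(η) + 2sin(2η) + sin(4η).
On η ∈ ℝ each mode satisfies (sin(nη))″ = -n² sin(nη), so exp(-n²σ/2) sin(nη) solves the heat equation; by superposition u(η,σ) = Σ c_n exp(-n²σ/2) sin(nη).
Reading off the coefficients: c_1=1, c_2=2, c_4=1, so u(η,σ) = 2exp(-2σ)sin(2η) + exp(-8σ)sin(4η) + exp(-σ/2)sin(η).
Substituting back η = x + τ, σ = τ: w(x,τ) = u(x + τ, τ).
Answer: w(x, τ) = 2exp(-2τ)sin(2x + 2τ) + exp(-8τ)sin(4x + 4τ) + exp(-τ/2)sin(x + τ)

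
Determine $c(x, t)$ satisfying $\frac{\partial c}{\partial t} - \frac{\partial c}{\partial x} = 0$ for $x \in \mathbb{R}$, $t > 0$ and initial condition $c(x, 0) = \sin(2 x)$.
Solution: By method of characteristics (waves move left with speed 1):
Along characteristics $x + t =$ const, $c$ is constant, so $c(x,t) = f(x + t)$ with $f = c( \cdot , 0)$.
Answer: $c(x, t) = \sin(2 t + 2 x)$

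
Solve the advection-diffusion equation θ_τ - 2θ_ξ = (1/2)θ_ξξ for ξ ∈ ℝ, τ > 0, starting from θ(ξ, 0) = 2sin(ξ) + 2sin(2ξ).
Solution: Change to a moving frame: let η = ξ + 2τ, σ = τ and write θ(ξ,τ) = u(η,σ).
By the chain rule θ_τ = u_σ + 2u_η, θ_ξ = u_η, θ_ξξ = u_ηη.
Then θ_τ - 2θ_ξ = u_σ: the advection term cancels and the PDE becomes the heat equation u_σ = (1/2)u_ηη on η ∈ ℝ.
Initial data: u(η,0) = θ(η,0) = 2sin(η) + 2sin(2η).
On η ∈ ℝ each mode satisfies (sin(nη))″ = -n² sin(nη), so exp(-n²σ/2) sin(nη) solves the heat equation; by superposition u(η,σ) = Σ c_n exp(-n²σ/2) sin(nη).
Reading off the coefficients: c_1=2, c_2=2, so u(η,σ) = 2exp(-2σ)sin(2η) + 2exp(-σ/2)sin(η).
Substituting back η = ξ + 2τ, σ = τ: θ(ξ,τ) = u(ξ + 2τ, τ).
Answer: θ(ξ, τ) = 2exp(-2τ)sin(2ξ + 4τ) + 2exp(-τ/2)sin(ξ + 2τ)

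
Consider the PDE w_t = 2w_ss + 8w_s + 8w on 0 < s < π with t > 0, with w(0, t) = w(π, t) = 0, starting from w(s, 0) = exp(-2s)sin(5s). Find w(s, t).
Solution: Substitute w = exp(-2s)u.
Then w_s = exp(-2s)(u_s - 2u), w_ss = exp(-2s)(u_ss - 4u_s + 4u), w_t = exp(-2s)u_t; substituting and dividing by exp(-2s), the lower-order terms cancel: u_t = 2u_ss (standard heat equation).
Data for u: u(s,0) = exp(2s)w(s,0) = sin(5s). The boundary conditions carry over: u(0,t) = u(π,t) = 0.
Separating variables: u = Σ c_n exp(-2n²t) sin(ns). From u(s,0) = sin(5s): c_5=1.
So u(s,t) = exp(-50t)sin(5s), and w(s,t) = exp(-2s)u(s,t).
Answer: w(s, t) = exp(-2s)exp(-50t)sin(5s)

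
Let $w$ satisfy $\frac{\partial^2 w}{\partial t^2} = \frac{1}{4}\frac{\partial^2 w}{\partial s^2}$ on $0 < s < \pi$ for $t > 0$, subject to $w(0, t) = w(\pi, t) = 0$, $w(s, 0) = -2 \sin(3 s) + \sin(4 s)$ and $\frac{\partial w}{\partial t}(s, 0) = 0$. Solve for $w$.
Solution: Separating variables: $w = \sum [A_n \cos(\omega_n t) + B_n \sin(\omega_n t)] \sin(ns)$, $\omega_n = n/2$. From ICs: $A_3=-2, A_4=1$.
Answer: $w(s, t) = -2 \sin(3 s) \cos(3 t/2) + \sin(4 s) \cos(2 t)$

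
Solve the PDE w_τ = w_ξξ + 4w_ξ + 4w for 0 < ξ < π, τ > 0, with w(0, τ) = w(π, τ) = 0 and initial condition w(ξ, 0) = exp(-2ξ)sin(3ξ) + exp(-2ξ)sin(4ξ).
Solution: Substitute w = exp(-2ξ)u, i.e. u = exp(2ξ)w.
By the product rule, w_ξ = exp(-2ξ)(u_ξ - 2u), w_ξξ = exp(-2ξ)(u_ξξ - 4u_ξ + 4u), w_τ = exp(-2ξ)u_τ.
Substituting into the PDE and dividing by exp(-2ξ): u_τ = (u_ξξ - 4u_ξ + 4u) + 4(u_ξ - 2u) + 4u.
The lower-order terms cancel, leaving the standard heat equation u_τ = u_ξξ.
Initial data for u: u(ξ,0) = exp(2ξ)w(ξ,0) = sin(3ξ) + sin(4ξ). The boundary conditions carry over: u(0,τ) = u(π,τ) = 0.
Solve for u:
  Using separation of variables u = X(ξ)T(τ):
  Eigenfunctions: sin(nξ), n = 1, 2, 3, ...
  General solution: u(ξ, τ) = Σ c_n sin(nξ) exp(-n² τ)
  Matching u(ξ,0) = sin(3ξ) + sin(4ξ) term by term: c_3=1, c_4=1.
Hence u(ξ,τ) = exp(-9τ)sin(3ξ) + exp(-16τ)sin(4ξ).
Transform back: w(ξ,τ) = exp(-2ξ)u(ξ,τ).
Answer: w(ξ, τ) = exp(-2ξ)exp(-9τ)sin(3ξ) + exp(-2ξ)exp(-16τ)sin(4ξ)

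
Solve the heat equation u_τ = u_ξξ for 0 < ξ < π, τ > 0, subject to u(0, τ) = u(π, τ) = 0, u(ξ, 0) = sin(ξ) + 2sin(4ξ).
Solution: Separating variables: u = Σ c_n exp(-n²τ) sin(nξ). From u(ξ,0) = sin(ξ) + 2sin(4ξ): c_1=1, c_4=2.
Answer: u(ξ, τ) = exp(-τ)sin(ξ) + 2exp(-16τ)sin(4ξ)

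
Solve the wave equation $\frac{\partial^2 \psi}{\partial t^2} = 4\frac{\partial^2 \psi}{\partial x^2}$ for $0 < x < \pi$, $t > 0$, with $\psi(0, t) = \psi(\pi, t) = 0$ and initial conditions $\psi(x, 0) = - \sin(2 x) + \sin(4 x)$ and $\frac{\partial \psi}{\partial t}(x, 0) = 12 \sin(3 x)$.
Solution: Using separation of variables $\psi = X(x)T(t)$:
Eigenfunctions: $\sin(nx)$, $n = 1, 2, 3, \ldots$
General solution: $\psi(x, t) = \sum [A_n \cos(2n t) + B_n \sin(2n t)] \sin(nx)$
From $\psi(x,0) = - \sin(2 x) + \sin(4 x)$: $A_2=-1, A_4=1$. From $\psi_t(x,0) = 12 \sin(3 x)$, using $\psi_t(x,0) = \sum \omega_n B_n \sin(nx)$ with $\omega_n = 2n$: $B_3 = 12/6 = 2$.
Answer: $\psi(x, t) = 2 \sin(6 t) \sin(3 x) -  \sin(2 x) \cos(4 t) + \sin(4 x) \cos(8 t)$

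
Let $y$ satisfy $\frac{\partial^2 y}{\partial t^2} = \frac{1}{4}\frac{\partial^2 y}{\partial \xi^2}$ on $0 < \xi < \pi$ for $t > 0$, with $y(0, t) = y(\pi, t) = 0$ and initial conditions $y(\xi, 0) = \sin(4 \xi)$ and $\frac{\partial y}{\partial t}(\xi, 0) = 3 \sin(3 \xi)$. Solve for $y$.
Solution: Separating variables: $y = \sum [A_n \cos(\omega_n t) + B_n \sin(\omega_n t)] \sin(n\xi)$, $\omega_n = n/2$. From ICs ($B_n$ = velocity coefficient / $\omega_n$): $A_4=1, B_3=2$.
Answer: $y(\xi, t) = 2 \sin(3 \xi) \sin(3 t/2) + \sin(4 \xi) \cos(2 t)$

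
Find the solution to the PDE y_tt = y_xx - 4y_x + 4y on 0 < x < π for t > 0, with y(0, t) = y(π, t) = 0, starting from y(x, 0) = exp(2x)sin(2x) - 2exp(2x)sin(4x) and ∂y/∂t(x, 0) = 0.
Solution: Substitute y = exp(2x)u, i.e. u = exp(-2x)y.
By the product rule, y_x = exp(2x)(u_x + 2u), y_xx = exp(2x)(u_xx + 4u_x + 4u), y_tt = exp(2x)u_tt.
Substituting into the PDE and dividing by exp(2x): u_tt = (u_xx + 4u_x + 4u) - 4(u_x + 2u) + 4u.
The lower-order terms cancel, leaving the standard wave equation u_tt = u_xx.
Initial data for u: u(x,0) = exp(-2x)y(x,0) = sin(2x) - 2sin(4x); u_t(x,0) = exp(-2x)y_t(x,0) = 0. The boundary conditions carry over: u(0,t) = u(π,t) = 0.
Solve for u:
  Using separation of variables u = X(x)T(t):
  Eigenfunctions: sin(nx), n = 1, 2, 3, ...
  General solution: u(x, t) = Σ [A_n cos(n t) + B_n sin(n t)] sin(nx)
  From u(x,0) = sin(2x) - 2sin(4x): A_2=1, A_4=-2. From u_t(x,0) = 0: all B_n = 0.
Hence u(x,t) = sin(2x)cos(2t) - 2sin(4x)cos(4t).
Transform back: y(x,t) = exp(2x)u(x,t).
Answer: y(x, t) = exp(2x)sin(2x)cos(2t) - 2exp(2x)sin(4x)cos(4t)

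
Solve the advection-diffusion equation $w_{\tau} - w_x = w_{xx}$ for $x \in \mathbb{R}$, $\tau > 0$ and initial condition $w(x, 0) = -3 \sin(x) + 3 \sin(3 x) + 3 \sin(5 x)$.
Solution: Moving frame: $\eta = x + \tau$, $\sigma = \tau$, $w = u(\eta,\sigma)$, so $w_{\tau} = u_{\sigma} + u_{\eta}$ and $w_{xx} = u_{\eta\eta}$.
Hence $w_{\tau} - w_x = u_{\sigma}$ and the PDE becomes the heat equation $u_{\sigma} = u_{\eta\eta}$ on $\eta \in \mathbb{R}$.
Initial data: $u(\eta,0) = w(\eta,0) = -3 \sin(\eta) + 3 \sin(3 \eta) + 3 \sin(5 \eta)$. Each mode $\sin(n\eta)$ decays as $e^{-n^2\sigma}$ on $\mathbb{R}$, so $u(\eta,\sigma) = \sum c_n e^{-n^2\sigma} \sin(n\eta)$ with $c_1=-3, c_3=3, c_5=3$: $u(\eta,\sigma) = -3 e^{-\sigma} \sin(\eta) + 3 e^{-9 \sigma} \sin(3 \eta) + 3 e^{-25 \sigma} \sin(5 \eta)$.
Substituting back: $w(x,\tau) = u(x + \tau, \tau)$.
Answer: $w(x, \tau) = -3 e^{-\tau} \sin(\tau + x) + 3 e^{-9 \tau} \sin(3 \tau + 3 x) + 3 e^{-25 \tau} \sin(5 \tau + 5 x)$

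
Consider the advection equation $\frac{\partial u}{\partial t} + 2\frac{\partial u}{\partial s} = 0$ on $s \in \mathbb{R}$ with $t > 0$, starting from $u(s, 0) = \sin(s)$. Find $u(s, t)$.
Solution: By method of characteristics (waves move right with speed 2):
Along characteristics $s - 2t =$ const, $u$ is constant, so $u(s,t) = f(s - 2t)$ with $f = u( \cdot , 0)$.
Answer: $u(s, t) = \sin(s - 2 t)$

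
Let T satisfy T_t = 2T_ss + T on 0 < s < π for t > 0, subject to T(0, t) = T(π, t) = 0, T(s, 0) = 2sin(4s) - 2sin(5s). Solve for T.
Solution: Substitute T = exp(t)u, i.e. u = exp(-t)T.
By the product rule, T_t = exp(t)(u_t + u), T_ss = exp(t)u_ss.
Substituting into the PDE and dividing by exp(t): u_t + u = 2u_ss + u.
The lower-order terms cancel, leaving the standard heat equation u_t = 2u_ss.
Initial data for u: u(s,0) = T(s,0) = 2sin(4s) - 2sin(5s). The boundary conditions carry over: u(0,t) = u(π,t) = 0.
Solve for u:
  Using separation of variables u = X(s)G(t):
  Eigenfunctions: sin(ns), n = 1, 2, 3, ...
  General solution: u(s, t) = Σ c_n sin(ns) exp(-2n² t)
  Matching u(s,0) = 2sin(4s) - 2sin(5s) term by term: c_4=2, c_5=-2.
Hence u(s,t) = 2exp(-32t)sin(4s) - 2exp(-50t)sin(5s).
Transform back: T(s,t) = exp(t)u(s,t).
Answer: T(s, t) = 2exp(-31t)sin(4s) - 2exp(-49t)sin(5s)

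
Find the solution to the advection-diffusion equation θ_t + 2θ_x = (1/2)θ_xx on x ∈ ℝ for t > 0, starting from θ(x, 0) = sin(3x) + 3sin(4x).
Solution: Moving frame: η = x - 2t, σ = t, θ = u(η,σ), so θ_t = u_σ - 2u_η and θ_xx = u_ηη.
Hence θ_t + 2θ_x = u_σ and the PDE becomes the heat equation u_σ = (1/2)u_ηη on η ∈ ℝ.
Initial data: u(η,0) = θ(η,0) = sin(3η) + 3sin(4η). Each mode sin(nη) decays as exp(-n²σ/2) on ℝ, so u(η,σ) = Σ c_n exp(-n²σ/2) sin(nη) with c_3=1, c_4=3: u(η,σ) = 3exp(-8σ)sin(4η) + exp(-9σ/2)sin(3η).
Substituting back: θ(x,t) = u(x - 2t, t).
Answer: θ(x, t) = -3exp(-8t)sin(8t - 4x) - exp(-9t/2)sin(6t - 3x)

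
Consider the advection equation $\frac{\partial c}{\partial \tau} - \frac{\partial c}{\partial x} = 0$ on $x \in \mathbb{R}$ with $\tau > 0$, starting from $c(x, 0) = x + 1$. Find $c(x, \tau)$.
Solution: By characteristics ($dx/d\tau = -1$), $c(x,\tau) = f(x + \tau)$ with $f = c( \cdot , 0)$.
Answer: $c(x, \tau) = \tau + x + 1$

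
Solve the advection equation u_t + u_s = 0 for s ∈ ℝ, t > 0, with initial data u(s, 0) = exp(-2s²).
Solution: By characteristics (ds/dt = 1), u(s,t) = f(s - t) with f = u(·, 0).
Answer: u(s, t) = exp(-2(s - t)²)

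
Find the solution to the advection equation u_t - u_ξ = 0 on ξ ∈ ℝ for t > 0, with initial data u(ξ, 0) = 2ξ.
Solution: By method of characteristics (waves move left with speed 1):
Along characteristics ξ + t = const, u is constant, so u(ξ,t) = f(ξ + t) with f = u(·, 0).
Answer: u(ξ, t) = 2t + 2ξ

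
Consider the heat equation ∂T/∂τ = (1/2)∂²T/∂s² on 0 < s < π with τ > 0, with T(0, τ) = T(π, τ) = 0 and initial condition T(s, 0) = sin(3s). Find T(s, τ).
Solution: Using separation of variables T = X(s)G(τ):
Eigenfunctions: sin(ns), n = 1, 2, 3, ...
General solution: T(s, τ) = Σ c_n sin(ns) exp(-n² τ/2)
Matching T(s,0) = sin(3s) term by term: c_3=1.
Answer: T(s, τ) = exp(-9τ/2)sin(3s)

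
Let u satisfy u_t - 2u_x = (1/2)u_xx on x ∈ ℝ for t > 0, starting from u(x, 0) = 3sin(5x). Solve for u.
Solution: Change to a moving frame: let η = x + 2t, σ = t and write u(x,t) = w(η,σ).
By the chain rule u_t = w_σ + 2w_η, u_x = w_η, u_xx = w_ηη.
Then u_t - 2u_x = w_σ: the advection term cancels and the PDE becomes the heat equation w_σ = (1/2)w_ηη on η ∈ ℝ.
Initial data: w(η,0) = u(η,0) = 3sin(5η).
On η ∈ ℝ each mode satisfies (sin(nη))″ = -n² sin(nη), so exp(-n²σ/2) sin(nη) solves the heat equation; by superposition w(η,σ) = Σ c_n exp(-n²σ/2) sin(nη).
Reading off the coefficients: c_5=3, so w(η,σ) = 3exp(-25σ/2)sin(5η).
Substituting back η = x + 2t, σ = t: u(x,t) = w(x + 2t, t).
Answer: u(x, t) = 3exp(-25t/2)sin(10t + 5x)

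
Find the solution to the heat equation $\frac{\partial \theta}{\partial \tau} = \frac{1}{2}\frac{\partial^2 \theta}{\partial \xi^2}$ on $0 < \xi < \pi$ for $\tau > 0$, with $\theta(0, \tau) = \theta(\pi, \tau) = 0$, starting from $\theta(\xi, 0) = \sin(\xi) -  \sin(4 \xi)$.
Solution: Using separation of variables $\theta = X(\xi)G(\tau)$:
Eigenfunctions: $\sin(n\xi)$, $n = 1, 2, 3, \ldots$
General solution: $\theta(\xi, \tau) = \sum c_n \sin(n\xi) e^{-n^2 \tau/2}$
Matching $\theta(\xi,0) = \sin(\xi) - \sin(4 \xi)$ term by term: $c_1=1, c_4=-1$.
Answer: $\theta(\xi, \tau) = - e^{-8 \tau} \sin(4 \xi) + e^{-\tau/2} \sin(\xi)$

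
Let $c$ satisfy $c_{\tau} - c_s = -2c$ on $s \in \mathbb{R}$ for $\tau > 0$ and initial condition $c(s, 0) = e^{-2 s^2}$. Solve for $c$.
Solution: Substitute $c = e^{-2\tau}u$.
Then $c_{\tau} = e^{-2\tau}(u_{\tau} - 2u)$, $c_s = e^{-2\tau}u_s$; substituting and dividing by $e^{-2\tau}$, the lower-order terms cancel: $u_{\tau} - u_s = 0$ (standard advection equation).
Data for $u$: $u(s,0) = c(s,0) = e^{-2 s^2}$.
By characteristics ($ds/d\tau = -1$), $u(s,\tau) = f(s + \tau)$ with $f = u( \cdot , 0)$.
So $u(s,\tau) = e^{-2 (s + \tau)^2}$, and $c(s,\tau) = e^{-2\tau}u(s,\tau)$.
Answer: $c(s, \tau) = e^{-2 \tau} e^{-2 (\tau + s)^2}$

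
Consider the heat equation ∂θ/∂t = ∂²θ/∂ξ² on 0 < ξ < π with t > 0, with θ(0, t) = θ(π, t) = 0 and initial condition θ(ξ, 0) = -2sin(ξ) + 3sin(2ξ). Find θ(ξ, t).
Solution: Separating variables: θ = Σ c_n exp(-n²t) sin(nξ). From θ(ξ,0) = -2sin(ξ) + 3sin(2ξ): c_1=-2, c_2=3.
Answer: θ(ξ, t) = -2exp(-t)sin(ξ) + 3exp(-4t)sin(2ξ)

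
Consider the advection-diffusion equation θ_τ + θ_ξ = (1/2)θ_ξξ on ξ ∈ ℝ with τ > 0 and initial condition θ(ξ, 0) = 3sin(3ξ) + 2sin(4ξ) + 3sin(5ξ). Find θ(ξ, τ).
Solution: Moving frame: η = ξ - τ, σ = τ, θ = u(η,σ), so θ_τ = u_σ - u_η and θ_ξξ = u_ηη.
Hence θ_τ + θ_ξ = u_σ and the PDE becomes the heat equation u_σ = (1/2)u_ηη on η ∈ ℝ.
Initial data: u(η,0) = θ(η,0) = 3sin(3η) + 2sin(4η) + 3sin(5η). Each mode sin(nη) decays as exp(-n²σ/2) on ℝ, so u(η,σ) = Σ c_n exp(-n²σ/2) sin(nη) with c_3=3, c_4=2, c_5=3: u(η,σ) = 2exp(-8σ)sin(4η) + 3exp(-9σ/2)sin(3η) + 3exp(-25σ/2)sin(5η).
Substituting back: θ(ξ,τ) = u(ξ - τ, τ).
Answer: θ(ξ, τ) = 2exp(-8τ)sin(4ξ - 4τ) + 3exp(-9τ/2)sin(3ξ - 3τ) + 3exp(-25τ/2)sin(5ξ - 5τ)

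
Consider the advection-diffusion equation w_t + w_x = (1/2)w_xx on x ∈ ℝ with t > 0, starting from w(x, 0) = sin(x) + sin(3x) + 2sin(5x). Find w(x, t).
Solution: Moving frame: η = x - t, σ = t, w = u(η,σ), so w_t = u_σ - u_η and w_xx = u_ηη.
Hence w_t + w_x = u_σ and the PDE becomes the heat equation u_σ = (1/2)u_ηη on η ∈ ℝ.
Initial data: u(η,0) = w(η,0) = sin(η) + sin(3η) + 2sin(5η). Each mode sin(nη) decays as exp(-n²σ/2) on ℝ, so u(η,σ) = Σ c_n exp(-n²σ/2) sin(nη) with c_1=1, c_3=1, c_5=2: u(η,σ) = exp(-σ/2)sin(η) + exp(-9σ/2)sin(3η) + 2exp(-25σ/2)sin(5η).
Substituting back: w(x,t) = u(x - t, t).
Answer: w(x, t) = -exp(-t/2)sin(t - x) - exp(-9t/2)sin(3t - 3x) - 2exp(-25t/2)sin(5t - 5x)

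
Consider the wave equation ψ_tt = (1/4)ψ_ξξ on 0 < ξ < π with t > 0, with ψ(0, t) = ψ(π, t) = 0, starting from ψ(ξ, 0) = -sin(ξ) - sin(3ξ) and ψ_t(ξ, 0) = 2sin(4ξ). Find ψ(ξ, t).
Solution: Separating variables: ψ = Σ [A_n cos(ω_n t) + B_n sin(ω_n t)] sin(nξ), ω_n = n/2. From ICs (B_n = velocity coefficient / ω_n): A_1=-1, A_3=-1, B_4=1.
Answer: ψ(ξ, t) = sin(2t)sin(4ξ) - sin(ξ)cos(t/2) - sin(3ξ)cos(3t/2)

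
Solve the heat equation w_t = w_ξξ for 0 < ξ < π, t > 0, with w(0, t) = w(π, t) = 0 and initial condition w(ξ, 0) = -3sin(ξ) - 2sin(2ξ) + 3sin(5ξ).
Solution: Using separation of variables w = X(ξ)T(t):
Eigenfunctions: sin(nξ), n = 1, 2, 3, ...
General solution: w(ξ, t) = Σ c_n sin(nξ) exp(-n² t)
Matching w(ξ,0) = -3sin(ξ) - 2sin(2ξ) + 3sin(5ξ) term by term: c_1=-3, c_2=-2, c_5=3.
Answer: w(ξ, t) = -3exp(-t)sin(ξ) - 2exp(-4t)sin(2ξ) + 3exp(-25t)sin(5ξ)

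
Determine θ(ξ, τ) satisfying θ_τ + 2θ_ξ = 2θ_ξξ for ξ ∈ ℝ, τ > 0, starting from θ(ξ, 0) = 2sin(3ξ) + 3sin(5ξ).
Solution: Change to a moving frame: let η = ξ - 2τ, σ = τ and write θ(ξ,τ) = u(η,σ).
By the chain rule θ_τ = u_σ - 2u_η, θ_ξ = u_η, θ_ξξ = u_ηη.
Then θ_τ + 2θ_ξ = u_σ: the advection term cancels and the PDE becomes the heat equation u_σ = 2u_ηη on η ∈ ℝ.
Initial data: u(η,0) = θ(η,0) = 2sin(3η) + 3sin(5η).
On η ∈ ℝ each mode satisfies (sin(nη))″ = -n² sin(nη), so exp(-2n²σ) sin(nη) solves the heat equation; by superposition u(η,σ) = Σ c_n exp(-2n²σ) sin(nη).
Reading off the coefficients: c_3=2, c_5=3, so u(η,σ) = 2exp(-18σ)sin(3η) + 3exp(-50σ)sin(5η).
Substituting back η = ξ - 2τ, σ = τ: θ(ξ,τ) = u(ξ - 2τ, τ).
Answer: θ(ξ, τ) = 2exp(-18τ)sin(3ξ - 6τ) + 3exp(-50τ)sin(5ξ - 10τ)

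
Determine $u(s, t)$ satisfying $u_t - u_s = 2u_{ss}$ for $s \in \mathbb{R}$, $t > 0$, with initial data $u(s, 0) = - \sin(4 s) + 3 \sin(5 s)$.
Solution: Moving frame: $\eta = s + t$, $\sigma = t$, $u = w(\eta,\sigma)$, so $u_t = w_{\sigma} + w_{\eta}$ and $u_{ss} = w_{\eta\eta}$.
Hence $u_t - u_s = w_{\sigma}$ and the PDE becomes the heat equation $w_{\sigma} = 2w_{\eta\eta}$ on $\eta \in \mathbb{R}$.
Initial data: $w(\eta,0) = u(\eta,0) = - \sin(4 \eta) + 3 \sin(5 \eta)$. Each mode $\sin(n\eta)$ decays as $e^{-2n^2\sigma}$ on $\mathbb{R}$, so $w(\eta,\sigma) = \sum c_n e^{-2n^2\sigma} \sin(n\eta)$ with $c_4=-1, c_5=3$: $w(\eta,\sigma) = - e^{-32 \sigma} \sin(4 \eta) + 3 e^{-50 \sigma} \sin(5 \eta)$.
Substituting back: $u(s,t) = w(s + t, t)$.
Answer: $u(s, t) = - e^{-32 t} \sin(4 s + 4 t) + 3 e^{-50 t} \sin(5 s + 5 t)$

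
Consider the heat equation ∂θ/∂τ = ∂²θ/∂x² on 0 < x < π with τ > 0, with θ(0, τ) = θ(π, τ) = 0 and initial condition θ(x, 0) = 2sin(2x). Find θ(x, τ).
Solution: Using separation of variables θ = X(x)G(τ):
Eigenfunctions: sin(nx), n = 1, 2, 3, ...
General solution: θ(x, τ) = Σ c_n sin(nx) exp(-n² τ)
Matching θ(x,0) = 2sin(2x) term by term: c_2=2.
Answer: θ(x, τ) = 2exp(-4τ)sin(2x)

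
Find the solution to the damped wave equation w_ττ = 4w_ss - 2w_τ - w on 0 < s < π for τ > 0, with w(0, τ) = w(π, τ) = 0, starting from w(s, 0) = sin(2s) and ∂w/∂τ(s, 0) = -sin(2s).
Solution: Substitute w = exp(-τ)u.
Then w_τ = exp(-τ)(u_τ - u), w_ττ = exp(-τ)(u_ττ - 2u_τ + u), w_ss = exp(-τ)u_ss; substituting and dividing by exp(-τ), the lower-order terms cancel: u_ττ = 4u_ss (standard wave equation).
Data for u: u(s,0) = w(s,0) = sin(2s); u_τ(s,0) = w_τ(s,0) + w(s,0) = 0. The boundary conditions carry over: u(0,τ) = u(π,τ) = 0.
Separating variables: u = Σ [A_n cos(ω_n τ) + B_n sin(ω_n τ)] sin(ns), ω_n = 2n. From ICs: A_2=1.
So u(s,τ) = sin(2s)cos(4τ), and w(s,τ) = exp(-τ)u(s,τ).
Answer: w(s, τ) = exp(-τ)sin(2s)cos(4τ)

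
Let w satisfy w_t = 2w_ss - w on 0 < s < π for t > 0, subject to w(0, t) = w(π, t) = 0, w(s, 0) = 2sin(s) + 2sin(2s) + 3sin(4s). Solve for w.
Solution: Substitute w = exp(-t)u, i.e. u = exp(t)w.
By the product rule, w_t = exp(-t)(u_t - u), w_ss = exp(-t)u_ss.
Substituting into the PDE and dividing by exp(-t): u_t - u = 2u_ss - u.
The lower-order terms cancel, leaving the standard heat equation u_t = 2u_ss.
Initial data for u: u(s,0) = w(s,0) = 2sin(s) + 2sin(2s) + 3sin(4s). The boundary conditions carry over: u(0,t) = u(π,t) = 0.
Solve for u:
  Using separation of variables u = X(s)T(t):
  Eigenfunctions: sin(ns), n = 1, 2, 3, ...
  General solution: u(s, t) = Σ c_n sin(ns) exp(-2n² t)
  Matching u(s,0) = 2sin(s) + 2sin(2s) + 3sin(4s) term by term: c_1=2, c_2=2, c_4=3.
Hence u(s,t) = 2exp(-2t)sin(s) + 2exp(-8t)sin(2s) + 3exp(-32t)sin(4s).
Transform back: w(s,t) = exp(-t)u(s,t).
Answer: w(s, t) = 2exp(-3t)sin(s) + 2exp(-9t)sin(2s) + 3exp(-33t)sin(4s)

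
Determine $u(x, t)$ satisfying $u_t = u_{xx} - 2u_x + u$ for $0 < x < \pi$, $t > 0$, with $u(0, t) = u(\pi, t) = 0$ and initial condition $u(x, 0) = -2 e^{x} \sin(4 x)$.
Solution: Substitute $u = e^{x}w$.
Then $u_x = e^{x}(w_x + w)$, $u_{xx} = e^{x}(w_{xx} + 2w_x + w)$, $u_t = e^{x}w_t$; substituting and dividing by $e^{x}$, the lower-order terms cancel: $w_t = w_{xx}$ (standard heat equation).
Data for $w$: $w(x,0) = e^{-x}u(x,0) = -2 \sin(4 x)$. The boundary conditions carry over: $w(0,t) = w(\pi,t) = 0$.
Separating variables: $w = \sum c_n e^{-n^2t} \sin(nx)$. From $w(x,0) = -2 \sin(4 x)$: $c_4=-2$.
So $w(x,t) = -2 e^{-16 t} \sin(4 x)$, and $u(x,t) = e^{x}w(x,t)$.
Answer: $u(x, t) = -2 e^{-16 t} e^{x} \sin(4 x)$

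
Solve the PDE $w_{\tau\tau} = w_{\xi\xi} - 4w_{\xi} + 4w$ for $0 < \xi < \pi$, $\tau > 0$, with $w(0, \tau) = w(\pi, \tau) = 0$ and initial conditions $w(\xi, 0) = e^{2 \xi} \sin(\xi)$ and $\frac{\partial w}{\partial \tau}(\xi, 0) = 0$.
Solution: Substitute $w = e^{2\xi}u$.
Then $w_{\xi} = e^{2\xi}(u_{\xi} + 2u)$, $w_{\xi\xi} = e^{2\xi}(u_{\xi\xi} + 4u_{\xi} + 4u)$, $w_{\tau\tau} = e^{2\xi}u_{\tau\tau}$; substituting and dividing by $e^{2\xi}$, the lower-order terms cancel: $u_{\tau\tau} = u_{\xi\xi}$ (standard wave equation).
Data for $u$: $u(\xi,0) = e^{-2\xi}w(\xi,0) = \sin(\xi)$; $u_{\tau}(\xi,0) = e^{-2\xi}w_{\tau}(\xi,0) = 0$. The boundary conditions carry over: $u(0,\tau) = u(\pi,\tau) = 0$.
Separating variables: $u = \sum [A_n \cos(\omega_n \tau) + B_n \sin(\omega_n \tau)] \sin(n\xi)$, $\omega_n = n$. From ICs: $A_1=1$.
So $u(\xi,\tau) = \sin(\xi) \cos(\tau)$, and $w(\xi,\tau) = e^{2\xi}u(\xi,\tau)$.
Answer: $w(\xi, \tau) = e^{2 \xi} \sin(\xi) \cos(\tau)$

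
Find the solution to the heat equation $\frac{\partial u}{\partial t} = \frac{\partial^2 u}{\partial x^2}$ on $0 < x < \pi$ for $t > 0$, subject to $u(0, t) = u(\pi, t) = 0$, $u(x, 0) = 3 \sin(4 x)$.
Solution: Separating variables: $u = \sum c_n e^{-n^2t} \sin(nx)$. From $u(x,0) = 3 \sin(4 x)$: $c_4=3$.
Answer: $u(x, t) = 3 e^{-16 t} \sin(4 x)$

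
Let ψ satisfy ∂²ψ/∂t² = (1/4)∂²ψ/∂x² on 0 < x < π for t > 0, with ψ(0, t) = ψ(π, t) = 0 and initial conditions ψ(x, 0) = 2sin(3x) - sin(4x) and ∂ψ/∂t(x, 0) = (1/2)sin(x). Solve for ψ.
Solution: Separating variables: ψ = Σ [A_n cos(ω_n t) + B_n sin(ω_n t)] sin(nx), ω_n = n/2. From ICs (B_n = velocity coefficient / ω_n): A_3=2, A_4=-1, B_1=1.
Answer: ψ(x, t) = sin(t/2)sin(x) + 2sin(3x)cos(3t/2) - sin(4x)cos(2t)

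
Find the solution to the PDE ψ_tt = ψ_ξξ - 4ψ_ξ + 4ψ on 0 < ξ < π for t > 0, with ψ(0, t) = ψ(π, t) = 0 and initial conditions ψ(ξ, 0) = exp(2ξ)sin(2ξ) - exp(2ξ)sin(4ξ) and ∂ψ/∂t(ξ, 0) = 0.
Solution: Substitute ψ = exp(2ξ)u.
Then ψ_ξ = exp(2ξ)(u_ξ + 2u), ψ_ξξ = exp(2ξ)(u_ξξ + 4u_ξ + 4u), ψ_tt = exp(2ξ)u_tt; substituting and dividing by exp(2ξ), the lower-order terms cancel: u_tt = u_ξξ (standard wave equation).
Data for u: u(ξ,0) = exp(-2ξ)ψ(ξ,0) = sin(2ξ) - sin(4ξ); u_t(ξ,0) = exp(-2ξ)ψ_t(ξ,0) = 0. The boundary conditions carry over: u(0,t) = u(π,t) = 0.
Separating variables: u = Σ [A_n cos(ω_n t) + B_n sin(ω_n t)] sin(nξ), ω_n = n. From ICs: A_2=1, A_4=-1.
So u(ξ,t) = sin(2ξ)cos(2t) - sin(4ξ)cos(4t), and ψ(ξ,t) = exp(2ξ)u(ξ,t).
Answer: ψ(ξ, t) = exp(2ξ)sin(2ξ)cos(2t) - exp(2ξ)sin(4ξ)cos(4t)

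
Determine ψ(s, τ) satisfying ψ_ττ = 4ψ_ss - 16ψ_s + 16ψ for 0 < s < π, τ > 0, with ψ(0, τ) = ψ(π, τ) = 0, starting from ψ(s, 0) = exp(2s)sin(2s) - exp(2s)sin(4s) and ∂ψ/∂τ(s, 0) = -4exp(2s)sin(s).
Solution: Substitute ψ = exp(2s)u.
Then ψ_s = exp(2s)(u_s + 2u), ψ_ss = exp(2s)(u_ss + 4u_s + 4u), ψ_ττ = exp(2s)u_ττ; substituting and dividing by exp(2s), the lower-order terms cancel: u_ττ = 4u_ss (standard wave equation).
Data for u: u(s,0) = exp(-2s)ψ(s,0) = sin(2s) - sin(4s); u_τ(s,0) = exp(-2s)ψ_τ(s,0) = -4sin(s). The boundary conditions carry over: u(0,τ) = u(π,τ) = 0.
Separating variables: u = Σ [A_n cos(ω_n τ) + B_n sin(ω_n τ)] sin(ns), ω_n = 2n. From ICs (B_n = velocity coefficient / ω_n): A_2=1, A_4=-1, B_1=-2.
So u(s,τ) = -2sin(s)sin(2τ) + sin(2s)cos(4τ) - sin(4s)cos(8τ), and ψ(s,τ) = exp(2s)u(s,τ).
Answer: ψ(s, τ) = -2exp(2s)sin(s)sin(2τ) + exp(2s)sin(2s)cos(4τ) - exp(2s)sin(4s)cos(8τ)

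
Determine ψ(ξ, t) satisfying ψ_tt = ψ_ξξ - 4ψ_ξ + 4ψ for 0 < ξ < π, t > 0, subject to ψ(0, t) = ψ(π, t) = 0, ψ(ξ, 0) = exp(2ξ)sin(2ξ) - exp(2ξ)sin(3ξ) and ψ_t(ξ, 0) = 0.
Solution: Substitute ψ = exp(2ξ)u, i.e. u = exp(-2ξ)ψ.
By the product rule, ψ_ξ = exp(2ξ)(u_ξ + 2u), ψ_ξξ = exp(2ξ)(u_ξξ + 4u_ξ + 4u), ψ_tt = exp(2ξ)u_tt.
Substituting into the PDE and dividing by exp(2ξ): u_tt = (u_ξξ + 4u_ξ + 4u) - 4(u_ξ + 2u) + 4u.
The lower-order terms cancel, leaving the standard wave equation u_tt = u_ξξ.
Initial data for u: u(ξ,0) = exp(-2ξ)ψ(ξ,0) = sin(2ξ) - sin(3ξ); u_t(ξ,0) = exp(-2ξ)ψ_t(ξ,0) = 0. The boundary conditions carry over: u(0,t) = u(π,t) = 0.
Solve for u:
  Using separation of variables u = X(ξ)T(t):
  Eigenfunctions: sin(nξ), n = 1, 2, 3, ...
  General solution: u(ξ, t) = Σ [A_n cos(n t) + B_n sin(n t)] sin(nξ)
  From u(ξ,0) = sin(2ξ) - sin(3ξ): A_2=1, A_3=-1. From u_t(ξ,0) = 0: all B_n = 0.
Hence u(ξ,t) = sin(2ξ)cos(2t) - sin(3ξ)cos(3t).
Transform back: ψ(ξ,t) = exp(2ξ)u(ξ,t).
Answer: ψ(ξ, t) = exp(2ξ)sin(2ξ)cos(2t) - exp(2ξ)sin(3ξ)cos(3t)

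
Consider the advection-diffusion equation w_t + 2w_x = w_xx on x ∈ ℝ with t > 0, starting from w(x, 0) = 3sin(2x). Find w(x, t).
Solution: Change to a moving frame: let η = x - 2t, σ = t and write w(x,t) = u(η,σ).
By the chain rule w_t = u_σ - 2u_η, w_x = u_η, w_xx = u_ηη.
Then w_t + 2w_x = u_σ: the advection term cancels and the PDE becomes the heat equation u_σ = u_ηη on η ∈ ℝ.
Initial data: u(η,0) = w(η,0) = 3sin(2η).
On η ∈ ℝ each mode satisfies (sin(nη))″ = -n² sin(nη), so exp(-n²σ) sin(nη) solves the heat equation; by superposition u(η,σ) = Σ c_n exp(-n²σ) sin(nη).
Reading off the coefficients: c_2=3, so u(η,σ) = 3exp(-4σ)sin(2η).
Substituting back η = x - 2t, σ = t: w(x,t) = u(x - 2t, t).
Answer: w(x, t) = -3exp(-4t)sin(4t - 2x)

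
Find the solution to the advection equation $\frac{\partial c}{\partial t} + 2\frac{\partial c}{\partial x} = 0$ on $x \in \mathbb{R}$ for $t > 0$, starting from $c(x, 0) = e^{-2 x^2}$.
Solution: By method of characteristics (waves move right with speed 2):
Along characteristics $x - 2t =$ const, $c$ is constant, so $c(x,t) = f(x - 2t)$ with $f = c( \cdot , 0)$.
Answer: $c(x, t) = e^{-2 (-2 t + x)^2}$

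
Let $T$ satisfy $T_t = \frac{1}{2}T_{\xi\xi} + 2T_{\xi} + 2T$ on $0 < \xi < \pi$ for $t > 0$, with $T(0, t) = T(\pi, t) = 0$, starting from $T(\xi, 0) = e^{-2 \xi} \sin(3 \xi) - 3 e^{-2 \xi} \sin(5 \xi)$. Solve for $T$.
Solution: Substitute $T = e^{-2\xi}u$.
Then $T_{\xi} = e^{-2\xi}(u_{\xi} - 2u)$, $T_{\xi\xi} = e^{-2\xi}(u_{\xi\xi} - 4u_{\xi} + 4u)$, $T_t = e^{-2\xi}u_t$; substituting and dividing by $e^{-2\xi}$, the lower-order terms cancel: $u_t = \frac{1}{2}u_{\xi\xi}$ (standard heat equation).
Data for $u$: $u(\xi,0) = e^{2\xi}T(\xi,0) = \sin(3 \xi) - 3 \sin(5 \xi)$. The boundary conditions carry over: $u(0,t) = u(\pi,t) = 0$.
Separating variables: $u = \sum c_n e^{-n^2t/2} \sin(n\xi)$. From $u(\xi,0) = \sin(3 \xi) - 3 \sin(5 \xi)$: $c_3=1, c_5=-3$.
So $u(\xi,t) = e^{-9 t/2} \sin(3 \xi) - 3 e^{-25 t/2} \sin(5 \xi)$, and $T(\xi,t) = e^{-2\xi}u(\xi,t)$.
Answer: $T(\xi, t) = e^{-2 \xi} e^{-9 t/2} \sin(3 \xi) - 3 e^{-2 \xi} e^{-25 t/2} \sin(5 \xi)$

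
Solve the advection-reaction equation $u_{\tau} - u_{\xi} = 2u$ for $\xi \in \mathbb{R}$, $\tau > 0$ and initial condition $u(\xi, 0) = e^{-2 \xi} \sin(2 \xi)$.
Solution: Substitute $u = e^{-2\xi}w$.
Then $u_{\xi} = e^{-2\xi}(w_{\xi} - 2w)$, $u_{\tau} = e^{-2\xi}w_{\tau}$; substituting and dividing by $e^{-2\xi}$, the lower-order terms cancel: $w_{\tau} - w_{\xi} = 0$ (standard advection equation).
Data for $w$: $w(\xi,0) = e^{2\xi}u(\xi,0) = \sin(2 \xi)$.
By characteristics ($d\xi/d\tau = -1$), $w(\xi,\tau) = f(\xi + \tau)$ with $f = w( \cdot , 0)$.
So $w(\xi,\tau) = \sin(2 \xi + 2 \tau)$, and $u(\xi,\tau) = e^{-2\xi}w(\xi,\tau)$.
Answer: $u(\xi, \tau) = e^{-2 \xi} \sin(2 \tau + 2 \xi)$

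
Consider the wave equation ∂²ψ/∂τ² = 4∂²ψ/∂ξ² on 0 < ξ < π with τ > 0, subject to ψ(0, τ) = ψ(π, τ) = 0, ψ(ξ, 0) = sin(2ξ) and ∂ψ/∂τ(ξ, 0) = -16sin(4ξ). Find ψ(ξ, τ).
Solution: Using separation of variables ψ = X(ξ)T(τ):
Eigenfunctions: sin(nξ), n = 1, 2, 3, ...
General solution: ψ(ξ, τ) = Σ [A_n cos(2n τ) + B_n sin(2n τ)] sin(nξ)
From ψ(ξ,0) = sin(2ξ): A_2=1. From ψ_τ(ξ,0) = -16sin(4ξ), using ψ_τ(ξ,0) = Σ ω_n B_n sin(nξ) with ω_n = 2n: B_4 = (-16)/8 = -2.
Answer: ψ(ξ, τ) = sin(2ξ)cos(4τ) - 2sin(4ξ)sin(8τ)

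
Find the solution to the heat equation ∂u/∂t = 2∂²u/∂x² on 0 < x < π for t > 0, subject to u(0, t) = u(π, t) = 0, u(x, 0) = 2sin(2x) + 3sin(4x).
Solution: Separating variables: u = Σ c_n exp(-2n²t) sin(nx). From u(x,0) = 2sin(2x) + 3sin(4x): c_2=2, c_4=3.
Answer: u(x, t) = 2exp(-8t)sin(2x) + 3exp(-32t)sin(4x)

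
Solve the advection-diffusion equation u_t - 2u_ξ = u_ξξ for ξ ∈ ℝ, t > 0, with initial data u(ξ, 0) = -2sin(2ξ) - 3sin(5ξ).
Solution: Moving frame: η = ξ + 2t, σ = t, u = w(η,σ), so u_t = w_σ + 2w_η and u_ξξ = w_ηη.
Hence u_t - 2u_ξ = w_σ and the PDE becomes the heat equation w_σ = w_ηη on η ∈ ℝ.
Initial data: w(η,0) = u(η,0) = -2sin(2η) - 3sin(5η). Each mode sin(nη) decays as exp(-n²σ) on ℝ, so w(η,σ) = Σ c_n exp(-n²σ) sin(nη) with c_2=-2, c_5=-3: w(η,σ) = -2exp(-4σ)sin(2η) - 3exp(-25σ)sin(5η).
Substituting back: u(ξ,t) = w(ξ + 2t, t).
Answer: u(ξ, t) = -2exp(-4t)sin(4t + 2ξ) - 3exp(-25t)sin(10t + 5ξ)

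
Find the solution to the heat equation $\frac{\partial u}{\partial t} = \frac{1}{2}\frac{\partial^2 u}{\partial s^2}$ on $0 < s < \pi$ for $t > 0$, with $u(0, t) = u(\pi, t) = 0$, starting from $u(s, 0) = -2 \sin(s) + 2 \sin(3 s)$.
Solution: Using separation of variables $u = X(s)T(t)$:
Eigenfunctions: $\sin(ns)$, $n = 1, 2, 3, \ldots$
General solution: $u(s, t) = \sum c_n \sin(ns) e^{-n^2 t/2}$
Matching $u(s,0) = -2 \sin(s) + 2 \sin(3 s)$ term by term: $c_1=-2, c_3=2$.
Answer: $u(s, t) = -2 e^{-t/2} \sin(s) + 2 e^{-9 t/2} \sin(3 s)$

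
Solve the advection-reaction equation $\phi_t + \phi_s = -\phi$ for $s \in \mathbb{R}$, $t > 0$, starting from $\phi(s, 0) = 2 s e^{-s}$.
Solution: Substitute $\phi = e^{-s}u$, i.e. $u = e^{s}\phi$.
By the product rule, $\phi_s = e^{-s}(u_s - u)$, $\phi_t = e^{-s}u_t$.
Substituting into the PDE and dividing by $e^{-s}$: $u_t + (u_s - u) = -u$.
The lower-order terms cancel, leaving the standard advection equation $u_t + u_s = 0$.
Initial data for $u$: $u(s,0) = e^{s}\phi(s,0) = 2 s$.
Solve for $u$:
  By method of characteristics (waves move right with speed 1):
  Along characteristics $s - t =$ const, $u$ is constant, so $u(s,t) = f(s - t)$ with $f = u( \cdot , 0)$.
Hence $u(s,t) = 2 s - 2 t$.
Transform back: $\phi(s,t) = e^{-s}u(s,t)$.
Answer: $\phi(s, t) = 2 s e^{-s} - 2 t e^{-s}$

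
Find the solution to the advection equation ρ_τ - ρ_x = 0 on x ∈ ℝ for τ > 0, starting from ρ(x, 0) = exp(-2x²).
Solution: By characteristics (dx/dτ = -1), ρ(x,τ) = f(x + τ) with f = ρ(·, 0).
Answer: ρ(x, τ) = exp(-2(x + τ)²)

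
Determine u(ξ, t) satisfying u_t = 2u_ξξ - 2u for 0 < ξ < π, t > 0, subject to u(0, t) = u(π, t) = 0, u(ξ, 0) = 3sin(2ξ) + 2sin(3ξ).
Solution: Substitute u = exp(-2t)w.
Then u_t = exp(-2t)(w_t - 2w), u_ξξ = exp(-2t)w_ξξ; substituting and dividing by exp(-2t), the lower-order terms cancel: w_t = 2w_ξξ (standard heat equation).
Data for w: w(ξ,0) = u(ξ,0) = 3sin(2ξ) + 2sin(3ξ). The boundary conditions carry over: w(0,t) = w(π,t) = 0.
Separating variables: w = Σ c_n exp(-2n²t) sin(nξ). From w(ξ,0) = 3sin(2ξ) + 2sin(3ξ): c_2=3, c_3=2.
So w(ξ,t) = 3exp(-8t)sin(2ξ) + 2exp(-18t)sin(3ξ), and u(ξ,t) = exp(-2t)w(ξ,t).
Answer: u(ξ, t) = 3exp(-10t)sin(2ξ) + 2exp(-20t)sin(3ξ)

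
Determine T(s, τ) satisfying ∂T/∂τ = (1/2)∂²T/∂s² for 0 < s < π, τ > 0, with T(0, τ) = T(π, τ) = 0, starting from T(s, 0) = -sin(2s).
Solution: Separating variables: T = Σ c_n exp(-n²τ/2) sin(ns). From T(s,0) = -sin(2s): c_2=-1.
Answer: T(s, τ) = -exp(-2τ)sin(2s)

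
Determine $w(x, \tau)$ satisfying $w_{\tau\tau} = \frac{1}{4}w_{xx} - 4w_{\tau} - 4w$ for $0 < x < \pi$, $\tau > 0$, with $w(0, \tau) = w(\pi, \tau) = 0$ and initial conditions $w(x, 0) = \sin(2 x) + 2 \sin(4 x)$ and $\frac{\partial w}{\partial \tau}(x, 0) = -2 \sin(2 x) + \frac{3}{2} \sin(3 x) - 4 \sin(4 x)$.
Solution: Substitute $w = e^{-2\tau}u$, i.e. $u = e^{2\tau}w$.
By the product rule, $w_{\tau} = e^{-2\tau}(u_{\tau} - 2u)$, $w_{\tau\tau} = e^{-2\tau}(u_{\tau\tau} - 4u_{\tau} + 4u)$, $w_{xx} = e^{-2\tau}u_{xx}$.
Substituting into the PDE and dividing by $e^{-2\tau}$: $u_{\tau\tau} - 4u_{\tau} + 4u = \frac{1}{4}u_{xx} - 4(u_{\tau} - 2u) - 4u$.
The lower-order terms cancel, leaving the standard wave equation $u_{\tau\tau} = \frac{1}{4}u_{xx}$.
Initial data for $u$: $u(x,0) = w(x,0) = \sin(2 x) + 2 \sin(4 x)$; $u_{\tau}(x,0) = w_{\tau}(x,0) + 2w(x,0) = \frac{3}{2} \sin(3 x)$. The boundary conditions carry over: $u(0,\tau) = u(\pi,\tau) = 0$.
Solve for $u$:
  Using separation of variables $u = X(x)T(\tau)$:
  Eigenfunctions: $\sin(nx)$, $n = 1, 2, 3, \ldots$
  General solution: $u(x, \tau) = \sum [A_n \cos(n \tau/2) + B_n \sin(n \tau/2)] \sin(nx)$
  From $u(x,0) = \sin(2 x) + 2 \sin(4 x)$: $A_2=1, A_4=2$. From $u_{\tau}(x,0) = \frac{3}{2} \sin(3 x)$, using $u_{\tau}(x,0) = \sum \omega_n B_n \sin(nx)$ with $\omega_n = n/2$: $B_3 = (3/2)/(3/2) = 1$.
Hence $u(x,\tau) = \sin(2 x) \cos(\tau) + \sin(3 x) \sin(3 \tau/2) + 2 \sin(4 x) \cos(2 \tau)$.
Transform back: $w(x,\tau) = e^{-2\tau}u(x,\tau)$.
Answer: $w(x, \tau) = e^{-2 \tau} \sin(3 \tau/2) \sin(3 x) + e^{-2 \tau} \sin(2 x) \cos(\tau) + 2 e^{-2 \tau} \sin(4 x) \cos(2 \tau)$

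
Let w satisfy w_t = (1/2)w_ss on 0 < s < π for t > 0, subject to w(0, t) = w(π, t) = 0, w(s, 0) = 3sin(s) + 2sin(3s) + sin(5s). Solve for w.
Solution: Separating variables: w = Σ c_n exp(-n²t/2) sin(ns). From w(s,0) = 3sin(s) + 2sin(3s) + sin(5s): c_1=3, c_3=2, c_5=1.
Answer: w(s, t) = 3exp(-t/2)sin(s) + 2exp(-9t/2)sin(3s) + exp(-25t/2)sin(5s)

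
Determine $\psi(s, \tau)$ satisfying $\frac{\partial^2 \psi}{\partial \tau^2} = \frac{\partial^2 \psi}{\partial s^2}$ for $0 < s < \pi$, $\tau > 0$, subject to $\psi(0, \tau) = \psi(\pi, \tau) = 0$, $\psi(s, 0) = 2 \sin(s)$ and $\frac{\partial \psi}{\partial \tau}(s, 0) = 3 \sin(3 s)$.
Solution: Using separation of variables $\psi = X(s)T(\tau)$:
Eigenfunctions: $\sin(ns)$, $n = 1, 2, 3, \ldots$
General solution: $\psi(s, \tau) = \sum [A_n \cos(n \tau) + B_n \sin(n \tau)] \sin(ns)$
From $\psi(s,0) = 2 \sin(s)$: $A_1=2$. From $\psi_{\tau}(s,0) = 3 \sin(3 s)$, using $\psi_{\tau}(s,0) = \sum \omega_n B_n \sin(ns)$ with $\omega_n = n$: $B_3 = 3/3 = 1$.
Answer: $\psi(s, \tau) = \sin(3 \tau) \sin(3 s) + 2 \sin(s) \cos(\tau)$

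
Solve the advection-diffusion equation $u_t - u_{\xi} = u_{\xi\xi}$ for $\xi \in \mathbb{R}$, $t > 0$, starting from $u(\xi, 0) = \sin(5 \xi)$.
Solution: Change to a moving frame: let $\eta = \xi + t$, $\sigma = t$ and write $u(\xi,t) = w(\eta,\sigma)$.
By the chain rule $u_t = w_{\sigma} + w_{\eta}$, $u_{\xi} = w_{\eta}$, $u_{\xi\xi} = w_{\eta\eta}$.
Then $u_t - u_{\xi} = w_{\sigma}$: the advection term cancels and the PDE becomes the heat equation $w_{\sigma} = w_{\eta\eta}$ on $\eta \in \mathbb{R}$.
Initial data: $w(\eta,0) = u(\eta,0) = \sin(5 \eta)$.
On $\eta \in \mathbb{R}$ each mode satisfies $(\sin(n\eta))'' = -n^2 \sin(n\eta)$, so $e^{-n^2\sigma} \sin(n\eta)$ solves the heat equation; by superposition $w(\eta,\sigma) = \sum c_n e^{-n^2\sigma} \sin(n\eta)$.
Reading off the coefficients: $c_5=1$, so $w(\eta,\sigma) = e^{-25 \sigma} \sin(5 \eta)$.
Substituting back $\eta = \xi + t$, $\sigma = t$: $u(\xi,t) = w(\xi + t, t)$.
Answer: $u(\xi, t) = e^{-25 t} \sin(5 \xi + 5 t)$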